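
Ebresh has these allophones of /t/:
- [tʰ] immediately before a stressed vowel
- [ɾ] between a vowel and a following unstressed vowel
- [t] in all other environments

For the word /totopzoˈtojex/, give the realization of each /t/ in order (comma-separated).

[t], [ɾ], [tʰ]

Occurrence 1 (position 1): no conditioning environment matches → elsewhere allophone [t].
Occurrence 2 (position 3): between a vowel and an unstressed vowel → [ɾ].
Occurrence 3 (position 8): immediately before a stressed vowel → [tʰ].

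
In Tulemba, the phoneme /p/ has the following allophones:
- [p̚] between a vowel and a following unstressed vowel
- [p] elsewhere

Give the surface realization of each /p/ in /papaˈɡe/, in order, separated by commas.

[p], [p̚]

Occurrence 1 (position 1): no conditioning environment matches → elsewhere allophone [p].
Occurrence 2 (position 3): between a vowel and a following unstressed vowel → [p̚].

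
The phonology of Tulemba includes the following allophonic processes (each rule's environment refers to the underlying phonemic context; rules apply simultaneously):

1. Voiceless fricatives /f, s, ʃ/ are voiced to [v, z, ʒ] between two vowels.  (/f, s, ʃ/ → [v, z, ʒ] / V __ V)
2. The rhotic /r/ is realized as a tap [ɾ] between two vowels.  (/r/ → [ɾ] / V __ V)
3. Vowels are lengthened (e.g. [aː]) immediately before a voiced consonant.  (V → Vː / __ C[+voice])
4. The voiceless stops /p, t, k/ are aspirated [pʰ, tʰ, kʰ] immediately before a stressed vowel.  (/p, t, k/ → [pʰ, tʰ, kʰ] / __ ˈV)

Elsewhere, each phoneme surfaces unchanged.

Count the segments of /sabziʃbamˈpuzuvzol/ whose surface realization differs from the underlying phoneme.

6

Segments that undergo a rule: /a/ → [aː] (rule 3); /a/ → [aː] (rule 3); /p/ → [pʰ] (rule 4); /u/ → [uː] (rule 3); /u/ → [uː] (rule 3); /o/ → [oː] (rule 3).
All other segments surface unchanged.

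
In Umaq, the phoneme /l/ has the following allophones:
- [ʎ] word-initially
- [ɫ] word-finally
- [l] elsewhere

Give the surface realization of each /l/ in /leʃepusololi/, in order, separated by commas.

[ʎ], [l], [l]

Occurrence 1 (position 1): word-initially → [ʎ].
Occurrence 2 (position 9): no conditioning environment matches → elsewhere allophone [l].
Occurrence 3 (position 11): no conditioning environment matches → elsewhere allophone [l].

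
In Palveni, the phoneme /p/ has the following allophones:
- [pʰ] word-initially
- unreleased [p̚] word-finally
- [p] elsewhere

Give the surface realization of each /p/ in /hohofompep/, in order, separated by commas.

Occurrence 1 (position 8): no conditioning environment matches → elsewhere allophone [p].
Occurrence 2 (position 10): word-finally → [p̚].

[p], [p̚]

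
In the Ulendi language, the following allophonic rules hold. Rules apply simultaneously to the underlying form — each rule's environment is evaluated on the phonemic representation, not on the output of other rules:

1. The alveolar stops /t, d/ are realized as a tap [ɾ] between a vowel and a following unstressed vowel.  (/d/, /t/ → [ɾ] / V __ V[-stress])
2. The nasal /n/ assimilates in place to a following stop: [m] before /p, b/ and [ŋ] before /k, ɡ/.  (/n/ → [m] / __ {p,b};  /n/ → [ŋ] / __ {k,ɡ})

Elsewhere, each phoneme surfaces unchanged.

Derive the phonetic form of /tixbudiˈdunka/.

/t/ (word-initial) is in the target of rule 1 but the environment (between a vowel and a following unstressed vowel) is not met → [t].
/i/ (between /t/ and /x/): no rule targets it → [i].
/x/ stays [x].
/b/ (between /x/ and /u/) is unaffected → [b].
/u/ — not in any rule's target class → [u].
/d/ (between /u/ and /i/) occurs between a vowel and a following unstressed vowel → [ɾ] by rule 1.
/i/ — not in any rule's target class → [i].
/d/ (between /i/ and /u/): rule 1 targets it, but not between a vowel and a following unstressed vowel → unchanged [d].
/u/ (between /d/ and /n/): no rule targets it → [u].
/n/ (between /u/ and /k/): before a labial or velar stop, so rule 2 applies → [ŋ].
/k/ stays [k].
/a/ (word-final) is unaffected → [a].

[tixbuɾiˈduŋka]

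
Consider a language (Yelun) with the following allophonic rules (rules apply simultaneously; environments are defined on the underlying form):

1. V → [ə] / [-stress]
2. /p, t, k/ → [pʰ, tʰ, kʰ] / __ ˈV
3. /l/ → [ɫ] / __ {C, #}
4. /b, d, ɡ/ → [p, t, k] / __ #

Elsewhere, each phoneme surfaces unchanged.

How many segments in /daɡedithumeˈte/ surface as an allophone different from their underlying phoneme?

6

Segments that undergo a rule: /a/ → [ə] (rule 1); /e/ → [ə] (rule 1); /i/ → [ə] (rule 1); /u/ → [ə] (rule 1); /e/ → [ə] (rule 1); /t/ → [tʰ] (rule 2).
All other segments surface unchanged.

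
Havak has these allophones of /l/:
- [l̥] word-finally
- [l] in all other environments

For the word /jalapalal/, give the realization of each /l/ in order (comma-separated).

[l], [l], [l̥]

Occurrence 1 (position 3): no conditioning environment matches → elsewhere allophone [l].
Occurrence 2 (position 7): no conditioning environment matches → elsewhere allophone [l].
Occurrence 3 (position 9): word-finally → [l̥].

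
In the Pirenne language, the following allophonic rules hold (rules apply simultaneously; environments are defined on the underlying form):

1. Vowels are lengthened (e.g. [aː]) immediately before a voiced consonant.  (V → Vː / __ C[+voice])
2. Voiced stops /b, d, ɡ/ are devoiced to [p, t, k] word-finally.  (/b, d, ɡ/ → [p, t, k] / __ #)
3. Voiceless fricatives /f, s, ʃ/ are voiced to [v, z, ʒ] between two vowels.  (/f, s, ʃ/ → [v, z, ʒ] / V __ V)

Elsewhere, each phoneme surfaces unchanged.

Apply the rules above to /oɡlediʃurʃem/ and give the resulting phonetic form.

[oːɡleːdiʒuːrʃeːm]

/o/ (word-initial): before a voiced consonant, so rule 1 applies → [oː].
/ɡ/ (between /o/ and /l/) fails the environment for rule 2, so it stays [ɡ].
/e/ — between /l/ and /d/, before a voiced consonant — surfaces as [eː] (rule 1).
/d/ (between /e/ and /i/) is in the target of rule 2 but the environment (word-finally) is not met → [d].
/i/ (between /d/ and /ʃ/) is in the target of rule 1 but the environment (before a voiced consonant) is not met → [i].
/ʃ/ meets the environment for rule 3 (between two vowels) → [ʒ].
/u/ (between /ʃ/ and /r/): before a voiced consonant, so rule 1 applies → [uː].
/ʃ/ (between /r/ and /e/): rule 3 targets it, but not between two vowels → unchanged [ʃ].
/e/ (between /ʃ/ and /m/): before a voiced consonant, so rule 1 applies → [eː].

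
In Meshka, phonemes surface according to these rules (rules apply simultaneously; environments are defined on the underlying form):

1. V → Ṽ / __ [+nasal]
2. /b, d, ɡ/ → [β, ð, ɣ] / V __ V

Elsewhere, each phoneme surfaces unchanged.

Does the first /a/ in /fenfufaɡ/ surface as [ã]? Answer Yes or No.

No

/a/ — between /f/ and /ɡ/; rule 1 does not apply here → [a].
The actual realization is [a], not [ã].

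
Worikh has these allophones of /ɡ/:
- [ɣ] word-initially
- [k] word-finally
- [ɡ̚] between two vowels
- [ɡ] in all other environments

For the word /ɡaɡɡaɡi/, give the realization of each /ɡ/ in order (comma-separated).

Occurrence 1 (position 1): word-initially → [ɣ].
Occurrence 2 (position 3): no conditioning environment matches → elsewhere allophone [ɡ].
Occurrence 3 (position 4): no conditioning environment matches → elsewhere allophone [ɡ].
Occurrence 4 (position 6): between two vowels → [ɡ̚].

[ɣ], [ɡ], [ɡ], [ɡ̚]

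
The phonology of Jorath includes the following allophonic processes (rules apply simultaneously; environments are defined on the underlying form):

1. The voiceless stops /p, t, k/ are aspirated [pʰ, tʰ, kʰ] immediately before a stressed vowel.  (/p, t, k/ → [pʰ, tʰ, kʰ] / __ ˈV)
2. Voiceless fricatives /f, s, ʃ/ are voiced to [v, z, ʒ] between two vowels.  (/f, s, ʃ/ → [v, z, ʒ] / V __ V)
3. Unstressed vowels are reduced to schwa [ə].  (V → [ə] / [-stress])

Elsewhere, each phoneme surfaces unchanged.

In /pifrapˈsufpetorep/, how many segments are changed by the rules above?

Segments that undergo a rule: /i/ → [ə] (rule 3); /a/ → [ə] (rule 3); /e/ → [ə] (rule 3); /o/ → [ə] (rule 3); /e/ → [ə] (rule 3).
All other segments surface unchanged.

5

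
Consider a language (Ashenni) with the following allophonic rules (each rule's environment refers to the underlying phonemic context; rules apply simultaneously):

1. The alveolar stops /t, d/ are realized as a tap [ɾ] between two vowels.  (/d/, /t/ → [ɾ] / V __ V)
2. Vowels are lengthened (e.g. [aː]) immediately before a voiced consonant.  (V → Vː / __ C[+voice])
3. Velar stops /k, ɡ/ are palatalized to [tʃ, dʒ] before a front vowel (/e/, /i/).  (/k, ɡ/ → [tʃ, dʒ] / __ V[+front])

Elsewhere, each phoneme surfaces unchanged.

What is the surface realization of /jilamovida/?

/i/ (between /j/ and /l/) occurs before a voiced consonant → [iː] by rule 2.
/a/ (between /l/ and /m/) occurs before a voiced consonant → [aː] by rule 2.
/o/ (between /m/ and /v/) occurs before a voiced consonant → [oː] by rule 2.
/i/ (between /v/ and /d/) occurs before a voiced consonant → [iː] by rule 2.
/d/ (between /i/ and /a/): between two vowels, so rule 1 applies → [ɾ].
/a/ (word-final) fails the environment for rule 2, so it stays [a].

[jiːlaːmoːviːɾa]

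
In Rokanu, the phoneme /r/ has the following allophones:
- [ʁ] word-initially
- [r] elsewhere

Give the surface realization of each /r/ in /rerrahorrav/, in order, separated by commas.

[ʁ], [r], [r], [r], [r]

Occurrence 1 (position 1): word-initially → [ʁ].
Occurrence 2 (position 3): no conditioning environment matches → elsewhere allophone [r].
Occurrence 3 (position 4): no conditioning environment matches → elsewhere allophone [r].
Occurrence 4 (position 8): no conditioning environment matches → elsewhere allophone [r].
Occurrence 5 (position 9): no conditioning environment matches → elsewhere allophone [r].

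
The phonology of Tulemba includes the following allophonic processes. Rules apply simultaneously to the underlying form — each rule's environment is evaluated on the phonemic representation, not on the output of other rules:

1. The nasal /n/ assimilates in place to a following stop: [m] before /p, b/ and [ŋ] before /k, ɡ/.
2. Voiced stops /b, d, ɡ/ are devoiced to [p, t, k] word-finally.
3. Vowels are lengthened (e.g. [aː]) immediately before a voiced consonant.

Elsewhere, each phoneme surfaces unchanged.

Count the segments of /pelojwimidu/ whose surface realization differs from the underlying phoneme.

Segments that undergo a rule: /e/ → [eː] (rule 3); /o/ → [oː] (rule 3); /i/ → [iː] (rule 3); /i/ → [iː] (rule 3).
All other segments surface unchanged.

4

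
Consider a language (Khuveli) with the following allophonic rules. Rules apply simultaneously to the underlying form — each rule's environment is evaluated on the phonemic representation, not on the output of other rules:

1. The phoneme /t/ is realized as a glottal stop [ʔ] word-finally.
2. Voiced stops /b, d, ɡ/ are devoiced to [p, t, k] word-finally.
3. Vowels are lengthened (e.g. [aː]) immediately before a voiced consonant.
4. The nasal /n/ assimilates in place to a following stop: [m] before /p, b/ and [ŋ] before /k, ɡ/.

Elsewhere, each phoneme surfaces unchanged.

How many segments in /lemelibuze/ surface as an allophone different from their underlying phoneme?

Segments that undergo a rule: /e/ → [eː] (rule 3); /e/ → [eː] (rule 3); /i/ → [iː] (rule 3); /u/ → [uː] (rule 3).
All other segments surface unchanged.

4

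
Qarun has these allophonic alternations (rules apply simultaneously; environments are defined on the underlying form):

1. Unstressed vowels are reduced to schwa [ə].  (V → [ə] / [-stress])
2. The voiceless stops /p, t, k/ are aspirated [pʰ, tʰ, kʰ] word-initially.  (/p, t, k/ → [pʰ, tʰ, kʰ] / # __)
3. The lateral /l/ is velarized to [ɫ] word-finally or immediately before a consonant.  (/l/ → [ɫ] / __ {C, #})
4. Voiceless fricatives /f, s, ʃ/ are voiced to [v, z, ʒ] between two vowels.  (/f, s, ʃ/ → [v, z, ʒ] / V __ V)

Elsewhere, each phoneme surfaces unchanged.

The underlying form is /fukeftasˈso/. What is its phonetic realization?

[fəkəftəsˈso]

/f/ (word-initial): rule 4 targets it, but not between two vowels → unchanged [f].
Rule 1 applies to /u/ (between /f/ and /k/: in an unstressed syllable) → [ə].
/k/ (between /u/ and /e/) fails the environment for rule 2, so it stays [k].
/e/ — between /k/ and /f/, in an unstressed syllable — surfaces as [ə] (rule 1).
/f/ (between /e/ and /t/): rule 4 targets it, but not between two vowels → unchanged [f].
/t/ — between /f/ and /a/; rule 2 does not apply here → [t].
Rule 1 applies to /a/ (between /t/ and /s/: in an unstressed syllable) → [ə].
/s/ (between /a/ and /s/) fails the environment for rule 4, so it stays [s].
/s/ (between /s/ and /o/): rule 4 targets it, but not between two vowels → unchanged [s].
/o/ (word-final): rule 1 targets it, but not in an unstressed syllable → unchanged [o].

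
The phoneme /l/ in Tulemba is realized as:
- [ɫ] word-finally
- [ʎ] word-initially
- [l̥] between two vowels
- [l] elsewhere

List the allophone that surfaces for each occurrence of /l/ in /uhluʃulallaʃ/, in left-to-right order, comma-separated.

Occurrence 1 (position 3): no conditioning environment matches → elsewhere allophone [l].
Occurrence 2 (position 7): between two vowels → [l̥].
Occurrence 3 (position 9): no conditioning environment matches → elsewhere allophone [l].
Occurrence 4 (position 10): no conditioning environment matches → elsewhere allophone [l].

[l], [l̥], [l], [l]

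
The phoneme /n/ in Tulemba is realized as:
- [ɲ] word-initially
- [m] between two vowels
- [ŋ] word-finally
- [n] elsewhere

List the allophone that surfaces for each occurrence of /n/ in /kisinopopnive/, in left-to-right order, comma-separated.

Occurrence 1 (position 5): between two vowels → [m].
Occurrence 2 (position 10): no conditioning environment matches → elsewhere allophone [n].

[m], [n]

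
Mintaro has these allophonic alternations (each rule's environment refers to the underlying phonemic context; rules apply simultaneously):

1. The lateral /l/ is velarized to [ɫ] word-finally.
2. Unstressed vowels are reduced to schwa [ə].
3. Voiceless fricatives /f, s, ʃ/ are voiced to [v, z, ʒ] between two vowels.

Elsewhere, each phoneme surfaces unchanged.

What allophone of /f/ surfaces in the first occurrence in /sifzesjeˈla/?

[f]

/f/ (between /i/ and /z/) fails the environment for rule 3, so it stays [f].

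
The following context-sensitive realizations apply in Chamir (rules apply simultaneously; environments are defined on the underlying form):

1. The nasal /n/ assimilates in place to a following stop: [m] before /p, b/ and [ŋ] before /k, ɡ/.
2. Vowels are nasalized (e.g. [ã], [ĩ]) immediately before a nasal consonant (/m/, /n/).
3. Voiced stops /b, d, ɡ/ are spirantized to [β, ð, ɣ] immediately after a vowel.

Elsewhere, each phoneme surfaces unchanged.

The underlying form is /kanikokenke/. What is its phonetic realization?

[kãnikokẽŋke]

/k/ (word-initial): no rule targets it → [k].
Rule 2 applies to /a/ (between /k/ and /n/: before a nasal consonant) → [ã].
/n/ (between /a/ and /i/) is in the target of rule 1 but the environment (before a labial or velar stop) is not met → [n].
/i/ (between /n/ and /k/): rule 2 targets it, but not before a nasal consonant → unchanged [i].
/k/ (between /i/ and /o/) is unaffected → [k].
/o/ (between /k/ and /k/): rule 2 targets it, but not before a nasal consonant → unchanged [o].
/k/ stays [k].
/e/ (between /k/ and /n/) occurs before a nasal consonant → [ẽ] by rule 2.
Rule 1 applies to /n/ (between /e/ and /k/: before a labial or velar stop) → [ŋ].
/k/ (between /n/ and /e/): no rule targets it → [k].
/e/ (word-final) fails the environment for rule 2, so it stays [e].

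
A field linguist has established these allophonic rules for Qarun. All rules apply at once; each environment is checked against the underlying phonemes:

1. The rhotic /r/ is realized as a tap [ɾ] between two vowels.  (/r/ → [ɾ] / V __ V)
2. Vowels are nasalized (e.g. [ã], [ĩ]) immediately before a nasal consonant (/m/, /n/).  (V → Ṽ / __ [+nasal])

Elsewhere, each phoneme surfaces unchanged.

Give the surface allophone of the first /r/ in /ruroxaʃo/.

/r/ (word-initial): rule 1 targets it, but not between two vowels → unchanged [r].

[r]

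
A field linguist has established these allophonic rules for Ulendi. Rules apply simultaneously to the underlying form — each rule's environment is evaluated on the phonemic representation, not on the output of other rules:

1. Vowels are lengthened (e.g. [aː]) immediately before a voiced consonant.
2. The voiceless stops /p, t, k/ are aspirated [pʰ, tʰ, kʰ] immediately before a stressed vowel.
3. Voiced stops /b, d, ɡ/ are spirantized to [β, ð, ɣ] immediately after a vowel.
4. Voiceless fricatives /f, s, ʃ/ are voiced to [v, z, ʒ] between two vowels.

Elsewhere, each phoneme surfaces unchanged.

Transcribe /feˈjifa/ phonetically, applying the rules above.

[feːˈjiva]

/f/ (word-initial): rule 4 targets it, but not between two vowels → unchanged [f].
/e/ meets the environment for rule 1 (before a voiced consonant) → [eː].
/j/ (between /e/ and /i/) is unaffected → [j].
/i/ (between /j/ and /f/) is in the target of rule 1 but the environment (before a voiced consonant) is not met → [i].
Rule 4 applies to /f/ (between /i/ and /a/: between two vowels) → [v].
/a/ (word-final) is in the target of rule 1 but the environment (before a voiced consonant) is not met → [a].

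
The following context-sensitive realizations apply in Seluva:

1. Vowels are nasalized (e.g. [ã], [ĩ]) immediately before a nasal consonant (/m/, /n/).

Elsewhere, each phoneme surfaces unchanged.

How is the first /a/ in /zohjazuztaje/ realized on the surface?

[a]

/a/ (between /j/ and /z/): rule 1 targets it, but not before a nasal consonant → unchanged [a].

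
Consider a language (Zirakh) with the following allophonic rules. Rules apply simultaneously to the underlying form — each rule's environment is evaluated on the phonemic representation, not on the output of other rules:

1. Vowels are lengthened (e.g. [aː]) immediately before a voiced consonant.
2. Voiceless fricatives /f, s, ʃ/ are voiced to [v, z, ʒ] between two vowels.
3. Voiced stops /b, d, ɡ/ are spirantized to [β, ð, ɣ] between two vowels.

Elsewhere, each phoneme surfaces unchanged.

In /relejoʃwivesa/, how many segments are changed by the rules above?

Segments that undergo a rule: /e/ → [eː] (rule 1); /e/ → [eː] (rule 1); /i/ → [iː] (rule 1); /s/ → [z] (rule 2).
All other segments surface unchanged.

4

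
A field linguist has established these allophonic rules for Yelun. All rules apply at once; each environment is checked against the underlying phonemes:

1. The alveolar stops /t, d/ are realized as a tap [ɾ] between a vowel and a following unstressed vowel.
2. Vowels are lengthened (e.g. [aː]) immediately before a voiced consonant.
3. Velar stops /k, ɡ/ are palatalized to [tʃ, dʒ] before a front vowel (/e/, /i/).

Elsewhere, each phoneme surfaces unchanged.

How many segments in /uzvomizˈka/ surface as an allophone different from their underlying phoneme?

3

Segments that undergo a rule: /u/ → [uː] (rule 2); /o/ → [oː] (rule 2); /i/ → [iː] (rule 2).
All other segments surface unchanged.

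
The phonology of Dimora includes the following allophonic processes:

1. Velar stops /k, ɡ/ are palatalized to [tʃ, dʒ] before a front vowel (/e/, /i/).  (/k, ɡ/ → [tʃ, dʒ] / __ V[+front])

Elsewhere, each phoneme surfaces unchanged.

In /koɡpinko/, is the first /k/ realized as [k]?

Yes

/k/ (word-initial): rule 1 targets it, but not before a front vowel → unchanged [k].
The actual realization is [k], which matches [k].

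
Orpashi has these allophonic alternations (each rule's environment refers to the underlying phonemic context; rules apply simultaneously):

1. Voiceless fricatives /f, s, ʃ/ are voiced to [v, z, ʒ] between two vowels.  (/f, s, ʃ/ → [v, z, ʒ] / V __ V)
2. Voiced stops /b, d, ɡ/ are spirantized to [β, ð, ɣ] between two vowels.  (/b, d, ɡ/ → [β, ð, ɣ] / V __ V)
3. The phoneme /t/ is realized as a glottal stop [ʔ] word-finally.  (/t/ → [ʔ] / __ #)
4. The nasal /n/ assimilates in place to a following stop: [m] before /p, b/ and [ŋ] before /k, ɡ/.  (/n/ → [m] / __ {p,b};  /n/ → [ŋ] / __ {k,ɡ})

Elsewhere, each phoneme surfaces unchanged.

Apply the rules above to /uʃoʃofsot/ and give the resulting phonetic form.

/u/ (word-initial) is unaffected → [u].
/ʃ/ — between /u/ and /o/, between two vowels — surfaces as [ʒ] (rule 1).
/o/ — not in any rule's target class → [o].
/ʃ/ (between /o/ and /o/) occurs between two vowels → [ʒ] by rule 1.
/o/ (between /ʃ/ and /f/) is unaffected → [o].
/f/ — between /o/ and /s/; rule 1 does not apply here → [f].
/s/ (between /f/ and /o/) fails the environment for rule 1, so it stays [s].
/o/ — not in any rule's target class → [o].
Rule 3 applies to /t/ (word-final: word-finally) → [ʔ].

[uʒoʒofsoʔ]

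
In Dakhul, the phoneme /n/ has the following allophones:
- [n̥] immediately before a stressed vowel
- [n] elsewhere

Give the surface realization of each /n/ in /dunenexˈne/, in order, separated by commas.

Occurrence 1 (position 3): no conditioning environment matches → elsewhere allophone [n].
Occurrence 2 (position 5): no conditioning environment matches → elsewhere allophone [n].
Occurrence 3 (position 8): immediately before a stressed vowel → [n̥].

[n], [n], [n̥]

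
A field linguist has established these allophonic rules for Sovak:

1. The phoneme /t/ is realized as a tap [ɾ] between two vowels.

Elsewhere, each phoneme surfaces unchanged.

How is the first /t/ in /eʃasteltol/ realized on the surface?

/t/ (between /s/ and /e/): rule 1 targets it, but not between two vowels → unchanged [t].

[t]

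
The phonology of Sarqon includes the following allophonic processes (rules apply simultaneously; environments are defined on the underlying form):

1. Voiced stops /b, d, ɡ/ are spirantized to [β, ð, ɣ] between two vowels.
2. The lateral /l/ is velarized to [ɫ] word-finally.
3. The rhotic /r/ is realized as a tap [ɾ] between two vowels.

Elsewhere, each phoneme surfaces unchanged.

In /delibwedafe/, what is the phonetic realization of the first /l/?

[l]

/l/ (between /e/ and /i/): rule 2 targets it, but not word-finally → unchanged [l].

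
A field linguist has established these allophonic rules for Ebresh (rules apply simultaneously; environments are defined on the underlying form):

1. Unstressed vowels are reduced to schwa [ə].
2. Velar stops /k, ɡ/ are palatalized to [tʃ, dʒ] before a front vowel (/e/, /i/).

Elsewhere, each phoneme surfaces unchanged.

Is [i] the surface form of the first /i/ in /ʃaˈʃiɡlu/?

Yes

/i/ (between /ʃ/ and /ɡ/) fails the environment for rule 1, so it stays [i].
The actual realization is [i], which matches [i].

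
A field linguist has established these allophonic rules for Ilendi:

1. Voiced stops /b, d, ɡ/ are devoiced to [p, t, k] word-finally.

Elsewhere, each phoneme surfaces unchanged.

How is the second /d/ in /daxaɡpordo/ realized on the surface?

/d/ (between /r/ and /o/) fails the environment for rule 1, so it stays [d].

[d]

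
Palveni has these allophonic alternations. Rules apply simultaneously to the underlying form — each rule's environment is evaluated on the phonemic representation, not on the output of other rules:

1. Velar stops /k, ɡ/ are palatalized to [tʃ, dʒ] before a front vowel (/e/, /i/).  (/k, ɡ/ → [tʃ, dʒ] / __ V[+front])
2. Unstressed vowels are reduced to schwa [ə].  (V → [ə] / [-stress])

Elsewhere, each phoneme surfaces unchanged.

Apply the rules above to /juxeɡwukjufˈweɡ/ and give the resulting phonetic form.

/j/ (word-initial) is unaffected → [j].
/u/ meets the environment for rule 2 (in an unstressed syllable) → [ə].
/x/ (between /u/ and /e/): no rule targets it → [x].
/e/ (between /x/ and /ɡ/) occurs in an unstressed syllable → [ə] by rule 2.
/ɡ/ — between /e/ and /w/; rule 1 does not apply here → [ɡ].
/w/ (between /ɡ/ and /u/): no rule targets it → [w].
/u/ meets the environment for rule 2 (in an unstressed syllable) → [ə].
/k/ (between /u/ and /j/) is in the target of rule 1 but the environment (before a front vowel) is not met → [k].
/j/ stays [j].
/u/ (between /j/ and /f/): in an unstressed syllable, so rule 2 applies → [ə].
/f/ (between /u/ and /w/): no rule targets it → [f].
/w/ — not in any rule's target class → [w].
/e/ (between /w/ and /ɡ/) is in the target of rule 2 but the environment (in an unstressed syllable) is not met → [e].
/ɡ/ — word-final; rule 1 does not apply here → [ɡ].

[jəxəɡwəkjəfˈweɡ]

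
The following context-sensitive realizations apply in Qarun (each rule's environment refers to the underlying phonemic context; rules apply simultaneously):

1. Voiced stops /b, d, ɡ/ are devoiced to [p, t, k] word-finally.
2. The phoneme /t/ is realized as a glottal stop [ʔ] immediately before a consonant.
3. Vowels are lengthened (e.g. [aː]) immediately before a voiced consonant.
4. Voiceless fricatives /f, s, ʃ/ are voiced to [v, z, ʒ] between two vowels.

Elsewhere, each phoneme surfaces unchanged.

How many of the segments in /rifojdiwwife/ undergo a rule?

Segments that undergo a rule: /f/ → [v] (rule 4); /o/ → [oː] (rule 3); /i/ → [iː] (rule 3); /f/ → [v] (rule 4).
All other segments surface unchanged.

4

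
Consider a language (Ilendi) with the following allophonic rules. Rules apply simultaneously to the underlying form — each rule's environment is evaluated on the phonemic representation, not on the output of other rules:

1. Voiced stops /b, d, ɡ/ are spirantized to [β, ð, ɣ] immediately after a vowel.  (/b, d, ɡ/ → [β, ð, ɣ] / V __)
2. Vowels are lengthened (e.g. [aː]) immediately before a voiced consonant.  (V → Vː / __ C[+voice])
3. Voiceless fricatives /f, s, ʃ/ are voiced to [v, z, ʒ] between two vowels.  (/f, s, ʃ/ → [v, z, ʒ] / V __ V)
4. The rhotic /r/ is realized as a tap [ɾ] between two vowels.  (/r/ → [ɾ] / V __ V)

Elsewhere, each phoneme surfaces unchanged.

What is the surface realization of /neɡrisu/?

/n/ — not in any rule's target class → [n].
/e/ (between /n/ and /ɡ/): before a voiced consonant, so rule 2 applies → [eː].
/ɡ/ meets the environment for rule 1 (immediately after a vowel) → [ɣ].
/r/ (between /ɡ/ and /i/) is in the target of rule 4 but the environment (between two vowels) is not met → [r].
/i/ (between /r/ and /s/) fails the environment for rule 2, so it stays [i].
/s/ (between /i/ and /u/): between two vowels, so rule 3 applies → [z].
/u/ (word-final) fails the environment for rule 2, so it stays [u].

[neːɣrizu]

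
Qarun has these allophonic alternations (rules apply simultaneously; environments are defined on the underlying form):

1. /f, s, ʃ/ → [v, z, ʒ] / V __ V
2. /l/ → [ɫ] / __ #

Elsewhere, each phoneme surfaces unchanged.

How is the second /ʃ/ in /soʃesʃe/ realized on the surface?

[ʃ]

/ʃ/ — between /s/ and /e/; rule 1 does not apply here → [ʃ].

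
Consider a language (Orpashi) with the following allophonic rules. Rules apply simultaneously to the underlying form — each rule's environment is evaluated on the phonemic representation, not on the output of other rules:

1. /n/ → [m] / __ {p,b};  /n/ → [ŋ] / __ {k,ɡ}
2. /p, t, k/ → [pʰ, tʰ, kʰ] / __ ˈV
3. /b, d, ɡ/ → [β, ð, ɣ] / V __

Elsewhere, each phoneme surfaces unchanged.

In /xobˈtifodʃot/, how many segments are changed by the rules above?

3

Segments that undergo a rule: /b/ → [β] (rule 3); /t/ → [tʰ] (rule 2); /d/ → [ð] (rule 3).
All other segments surface unchanged.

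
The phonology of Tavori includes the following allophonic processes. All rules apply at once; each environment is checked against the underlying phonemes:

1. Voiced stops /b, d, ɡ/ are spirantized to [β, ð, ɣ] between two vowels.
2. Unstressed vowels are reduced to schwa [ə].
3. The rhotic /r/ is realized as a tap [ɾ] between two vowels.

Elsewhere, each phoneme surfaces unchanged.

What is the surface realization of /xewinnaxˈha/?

/e/ (between /x/ and /w/) occurs in an unstressed syllable → [ə] by rule 2.
/i/ — between /w/ and /n/, in an unstressed syllable — surfaces as [ə] (rule 2).
Rule 2 applies to /a/ (between /n/ and /x/: in an unstressed syllable) → [ə].
/a/ (word-final) is in the target of rule 2 but the environment (in an unstressed syllable) is not met → [a].

[xəwənnəxˈha]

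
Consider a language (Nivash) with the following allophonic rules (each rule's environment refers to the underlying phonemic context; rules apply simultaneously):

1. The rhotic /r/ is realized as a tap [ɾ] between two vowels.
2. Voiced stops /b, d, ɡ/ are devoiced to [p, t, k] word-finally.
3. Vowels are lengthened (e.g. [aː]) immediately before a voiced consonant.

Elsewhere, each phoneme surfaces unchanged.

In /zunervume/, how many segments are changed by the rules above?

Segments that undergo a rule: /u/ → [uː] (rule 3); /e/ → [eː] (rule 3); /u/ → [uː] (rule 3).
All other segments surface unchanged.

3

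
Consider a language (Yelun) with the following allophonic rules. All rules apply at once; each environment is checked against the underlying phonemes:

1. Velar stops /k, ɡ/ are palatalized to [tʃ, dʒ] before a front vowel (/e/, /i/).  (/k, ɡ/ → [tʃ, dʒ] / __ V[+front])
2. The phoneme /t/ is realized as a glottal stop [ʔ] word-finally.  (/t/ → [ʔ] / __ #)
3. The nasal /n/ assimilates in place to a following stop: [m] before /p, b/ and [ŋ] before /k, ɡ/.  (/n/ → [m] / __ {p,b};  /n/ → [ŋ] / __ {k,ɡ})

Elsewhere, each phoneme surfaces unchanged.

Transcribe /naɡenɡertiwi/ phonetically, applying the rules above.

/n/ (word-initial) fails the environment for rule 3, so it stays [n].
/ɡ/ (between /a/ and /e/): before a front vowel, so rule 1 applies → [dʒ].
/n/ (between /e/ and /ɡ/) occurs before a labial or velar stop → [ŋ] by rule 3.
/ɡ/ (between /n/ and /e/) occurs before a front vowel → [dʒ] by rule 1.
/t/ — between /r/ and /i/; rule 2 does not apply here → [t].

[nadʒeŋdʒertiwi]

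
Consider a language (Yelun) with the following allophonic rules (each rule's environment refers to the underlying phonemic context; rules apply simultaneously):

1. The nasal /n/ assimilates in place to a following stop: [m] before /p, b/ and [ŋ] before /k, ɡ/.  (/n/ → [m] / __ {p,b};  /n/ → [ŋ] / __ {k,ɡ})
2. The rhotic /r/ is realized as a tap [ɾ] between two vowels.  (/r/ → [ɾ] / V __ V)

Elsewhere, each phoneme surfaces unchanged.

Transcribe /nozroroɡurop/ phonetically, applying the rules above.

[nozroɾoɡuɾop]

/n/ (word-initial): rule 1 targets it, but not before a labial or velar stop → unchanged [n].
/r/ — between /z/ and /o/; rule 2 does not apply here → [r].
/r/ (between /o/ and /o/): between two vowels, so rule 2 applies → [ɾ].
/r/ meets the environment for rule 2 (between two vowels) → [ɾ].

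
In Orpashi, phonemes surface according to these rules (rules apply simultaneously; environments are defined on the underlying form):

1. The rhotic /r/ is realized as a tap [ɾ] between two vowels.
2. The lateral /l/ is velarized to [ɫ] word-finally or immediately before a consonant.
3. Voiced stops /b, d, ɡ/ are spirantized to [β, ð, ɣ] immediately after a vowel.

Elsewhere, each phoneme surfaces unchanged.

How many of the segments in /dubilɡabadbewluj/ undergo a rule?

Segments that undergo a rule: /b/ → [β] (rule 3); /l/ → [ɫ] (rule 2); /b/ → [β] (rule 3); /d/ → [ð] (rule 3).
All other segments surface unchanged.

4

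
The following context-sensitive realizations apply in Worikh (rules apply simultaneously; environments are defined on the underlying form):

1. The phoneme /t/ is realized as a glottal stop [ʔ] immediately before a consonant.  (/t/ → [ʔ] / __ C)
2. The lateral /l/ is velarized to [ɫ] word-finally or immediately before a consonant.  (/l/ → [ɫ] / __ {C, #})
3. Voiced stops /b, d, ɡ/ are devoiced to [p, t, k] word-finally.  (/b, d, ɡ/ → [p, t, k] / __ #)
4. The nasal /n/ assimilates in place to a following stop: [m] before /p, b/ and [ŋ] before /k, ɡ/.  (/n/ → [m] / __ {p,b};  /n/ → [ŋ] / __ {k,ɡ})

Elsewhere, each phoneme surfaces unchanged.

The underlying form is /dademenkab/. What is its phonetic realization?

/d/ (word-initial) is in the target of rule 3 but the environment (word-finally) is not met → [d].
/d/ (between /a/ and /e/): rule 3 targets it, but not word-finally → unchanged [d].
/n/ (between /e/ and /k/) occurs before a labial or velar stop → [ŋ] by rule 4.
/b/ — word-final, word-finally — surfaces as [p] (rule 3).

[dademeŋkap]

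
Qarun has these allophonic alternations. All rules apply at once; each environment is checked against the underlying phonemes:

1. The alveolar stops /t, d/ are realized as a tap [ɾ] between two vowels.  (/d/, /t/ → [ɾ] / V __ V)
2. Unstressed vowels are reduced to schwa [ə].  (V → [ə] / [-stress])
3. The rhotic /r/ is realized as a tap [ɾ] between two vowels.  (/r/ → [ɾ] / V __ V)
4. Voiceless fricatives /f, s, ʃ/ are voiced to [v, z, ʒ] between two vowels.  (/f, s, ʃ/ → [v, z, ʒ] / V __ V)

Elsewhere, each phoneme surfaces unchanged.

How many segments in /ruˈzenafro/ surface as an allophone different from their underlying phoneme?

3

Segments that undergo a rule: /u/ → [ə] (rule 2); /a/ → [ə] (rule 2); /o/ → [ə] (rule 2).
All other segments surface unchanged.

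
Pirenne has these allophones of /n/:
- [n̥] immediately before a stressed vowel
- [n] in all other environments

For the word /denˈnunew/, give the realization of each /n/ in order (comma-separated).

[n], [n̥], [n]

Occurrence 1 (position 3): no conditioning environment matches → elsewhere allophone [n].
Occurrence 2 (position 4): immediately before a stressed vowel → [n̥].
Occurrence 3 (position 6): no conditioning environment matches → elsewhere allophone [n].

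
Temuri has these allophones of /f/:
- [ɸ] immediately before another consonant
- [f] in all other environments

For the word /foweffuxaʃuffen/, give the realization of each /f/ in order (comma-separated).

Occurrence 1 (position 1): no conditioning environment matches → elsewhere allophone [f].
Occurrence 2 (position 5): immediately before another consonant → [ɸ].
Occurrence 3 (position 6): no conditioning environment matches → elsewhere allophone [f].
Occurrence 4 (position 12): immediately before another consonant → [ɸ].
Occurrence 5 (position 13): no conditioning environment matches → elsewhere allophone [f].

[f], [ɸ], [f], [ɸ], [f]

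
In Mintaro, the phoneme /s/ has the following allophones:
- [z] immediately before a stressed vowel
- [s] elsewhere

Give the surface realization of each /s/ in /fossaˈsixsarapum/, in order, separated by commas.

Occurrence 1 (position 3): no conditioning environment matches → elsewhere allophone [s].
Occurrence 2 (position 4): no conditioning environment matches → elsewhere allophone [s].
Occurrence 3 (position 6): immediately before a stressed vowel → [z].
Occurrence 4 (position 9): no conditioning environment matches → elsewhere allophone [s].

[s], [s], [z], [s]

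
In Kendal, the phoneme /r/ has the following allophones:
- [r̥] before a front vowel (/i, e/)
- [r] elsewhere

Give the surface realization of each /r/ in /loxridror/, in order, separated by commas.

Occurrence 1 (position 4): before a front vowel (/i, e/) → [r̥].
Occurrence 2 (position 7): no conditioning environment matches → elsewhere allophone [r].
Occurrence 3 (position 9): no conditioning environment matches → elsewhere allophone [r].

[r̥], [r], [r]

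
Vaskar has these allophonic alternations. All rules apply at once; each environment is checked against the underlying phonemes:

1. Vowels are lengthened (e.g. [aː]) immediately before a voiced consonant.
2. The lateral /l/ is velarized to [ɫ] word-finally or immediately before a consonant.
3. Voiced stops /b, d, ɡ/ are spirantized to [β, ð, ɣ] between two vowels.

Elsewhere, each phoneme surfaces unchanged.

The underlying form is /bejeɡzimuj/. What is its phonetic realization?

/b/ (word-initial) is in the target of rule 3 but the environment (between two vowels) is not met → [b].
Rule 1 applies to /e/ (between /b/ and /j/: before a voiced consonant) → [eː].
Rule 1 applies to /e/ (between /j/ and /ɡ/: before a voiced consonant) → [eː].
/ɡ/ (between /e/ and /z/) is in the target of rule 3 but the environment (between two vowels) is not met → [ɡ].
/i/ meets the environment for rule 1 (before a voiced consonant) → [iː].
/u/ meets the environment for rule 1 (before a voiced consonant) → [uː].

[beːjeːɡziːmuːj]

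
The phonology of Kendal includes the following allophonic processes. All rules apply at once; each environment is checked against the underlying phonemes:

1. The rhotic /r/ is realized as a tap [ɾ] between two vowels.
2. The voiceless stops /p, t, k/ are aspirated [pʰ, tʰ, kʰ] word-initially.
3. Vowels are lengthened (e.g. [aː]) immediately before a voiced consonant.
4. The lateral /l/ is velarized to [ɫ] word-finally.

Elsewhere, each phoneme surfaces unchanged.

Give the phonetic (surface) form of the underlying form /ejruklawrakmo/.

[eːjruklaːwrakmo]

/e/ (word-initial): before a voiced consonant, so rule 3 applies → [eː].
/j/ (between /e/ and /r/) is unaffected → [j].
/r/ (between /j/ and /u/): rule 1 targets it, but not between two vowels → unchanged [r].
/u/ (between /r/ and /k/) fails the environment for rule 3, so it stays [u].
/k/ — between /u/ and /l/; rule 2 does not apply here → [k].
/l/ (between /k/ and /a/): rule 4 targets it, but not word-finally → unchanged [l].
/a/ meets the environment for rule 3 (before a voiced consonant) → [aː].
/w/ stays [w].
/r/ (between /w/ and /a/) is in the target of rule 1 but the environment (between two vowels) is not met → [r].
/a/ (between /r/ and /k/): rule 3 targets it, but not before a voiced consonant → unchanged [a].
/k/ (between /a/ and /m/) fails the environment for rule 2, so it stays [k].
/m/ (between /k/ and /o/) is unaffected → [m].
/o/ — word-final; rule 3 does not apply here → [o].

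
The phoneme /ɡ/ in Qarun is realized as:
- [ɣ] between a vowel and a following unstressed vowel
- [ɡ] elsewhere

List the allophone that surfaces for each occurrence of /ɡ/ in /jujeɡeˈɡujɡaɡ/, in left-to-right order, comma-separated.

Occurrence 1 (position 5): between a vowel and a following unstressed vowel → [ɣ].
Occurrence 2 (position 7): no conditioning environment matches → elsewhere allophone [ɡ].
Occurrence 3 (position 10): no conditioning environment matches → elsewhere allophone [ɡ].
Occurrence 4 (position 12): no conditioning environment matches → elsewhere allophone [ɡ].

[ɣ], [ɡ], [ɡ], [ɡ]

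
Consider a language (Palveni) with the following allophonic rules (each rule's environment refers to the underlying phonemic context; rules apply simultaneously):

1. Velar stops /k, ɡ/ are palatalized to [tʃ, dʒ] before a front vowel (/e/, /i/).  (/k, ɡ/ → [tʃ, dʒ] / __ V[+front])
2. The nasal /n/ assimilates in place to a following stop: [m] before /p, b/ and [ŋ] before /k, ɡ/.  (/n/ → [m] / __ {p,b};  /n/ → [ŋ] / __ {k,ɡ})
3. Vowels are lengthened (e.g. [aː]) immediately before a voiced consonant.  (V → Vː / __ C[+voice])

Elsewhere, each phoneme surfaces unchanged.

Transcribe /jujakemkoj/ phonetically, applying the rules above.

/j/ (word-initial): no rule targets it → [j].
Rule 3 applies to /u/ (between /j/ and /j/: before a voiced consonant) → [uː].
/j/ (between /u/ and /a/): no rule targets it → [j].
/a/ (between /j/ and /k/) fails the environment for rule 3, so it stays [a].
/k/ (between /a/ and /e/) occurs before a front vowel → [tʃ] by rule 1.
Rule 3 applies to /e/ (between /k/ and /m/: before a voiced consonant) → [eː].
/m/ (between /e/ and /k/): no rule targets it → [m].
/k/ — between /m/ and /o/; rule 1 does not apply here → [k].
/o/ — between /k/ and /j/, before a voiced consonant — surfaces as [oː] (rule 3).
/j/ (word-final) is unaffected → [j].

[juːjatʃeːmkoːj]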